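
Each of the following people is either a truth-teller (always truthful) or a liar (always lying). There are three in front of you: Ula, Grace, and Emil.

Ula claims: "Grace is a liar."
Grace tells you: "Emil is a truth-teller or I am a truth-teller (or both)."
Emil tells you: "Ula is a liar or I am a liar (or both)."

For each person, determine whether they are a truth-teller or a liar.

Ula: liar, Grace: truth-teller, Emil: truth-teller

Consider Ula. Suppose Ula is a truth-teller.
Then whichever role Emil has, Emil's statement has the wrong truth value — contradiction.
So Ula is a liar.
With that fixed, Emil's statement is true, so Emil is a truth-teller.
With that fixed, Grace's statement is true, so Grace is a truth-teller.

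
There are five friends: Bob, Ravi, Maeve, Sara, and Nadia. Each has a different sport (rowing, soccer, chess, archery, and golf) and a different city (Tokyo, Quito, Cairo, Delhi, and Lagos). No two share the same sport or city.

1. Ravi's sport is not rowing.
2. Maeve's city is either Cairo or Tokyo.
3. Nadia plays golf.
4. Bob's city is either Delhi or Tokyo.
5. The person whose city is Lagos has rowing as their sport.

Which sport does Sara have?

rowing

With clues 1–3, golf is impossible for Sara's sport.
With clues 1–5, archery, chess, and soccer are impossible for Sara's sport.
That leaves rowing.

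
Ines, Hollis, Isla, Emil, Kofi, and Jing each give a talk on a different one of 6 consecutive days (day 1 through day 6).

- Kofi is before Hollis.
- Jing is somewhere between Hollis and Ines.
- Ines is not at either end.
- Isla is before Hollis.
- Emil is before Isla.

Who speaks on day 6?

With clue 1, Kofi is ruled out for day 6.
With clues 1–2, Jing is ruled out for day 6.
With clues 1–3, Ines is ruled out for day 6.
With clues 1–4, Isla is ruled out for day 6.
With clues 1–5, Emil is ruled out for day 6.
So day 6 is Hollis.

Hollis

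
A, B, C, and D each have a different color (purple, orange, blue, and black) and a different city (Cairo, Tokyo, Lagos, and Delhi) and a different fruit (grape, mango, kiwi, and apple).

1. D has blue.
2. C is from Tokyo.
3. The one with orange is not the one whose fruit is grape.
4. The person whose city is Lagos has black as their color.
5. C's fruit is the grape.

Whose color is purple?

Clue 1 rules out D for the one with color purple.
With clues 1–5, A and B are impossible for the one with color purple.
That leaves C.

C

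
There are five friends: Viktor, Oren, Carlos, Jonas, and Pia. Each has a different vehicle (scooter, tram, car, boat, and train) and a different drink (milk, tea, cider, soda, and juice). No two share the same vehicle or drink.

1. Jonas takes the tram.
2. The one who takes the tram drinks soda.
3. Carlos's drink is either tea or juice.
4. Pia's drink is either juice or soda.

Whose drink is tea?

With clues 1–2, Jonas is impossible for the one with drink tea.
With clues 1–4, Oren, Pia, and Viktor are impossible for the one with drink tea.
That leaves Carlos.

Carlos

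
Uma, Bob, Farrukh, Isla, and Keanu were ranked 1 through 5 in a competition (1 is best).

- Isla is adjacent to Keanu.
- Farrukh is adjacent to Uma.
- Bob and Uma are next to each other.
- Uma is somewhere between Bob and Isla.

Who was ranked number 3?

With clues 1–3, Isla, Keanu, and Uma are ruled out for rank 3.
With clues 1–4, Bob is ruled out for rank 3.
So rank 3 is Farrukh.

Farrukh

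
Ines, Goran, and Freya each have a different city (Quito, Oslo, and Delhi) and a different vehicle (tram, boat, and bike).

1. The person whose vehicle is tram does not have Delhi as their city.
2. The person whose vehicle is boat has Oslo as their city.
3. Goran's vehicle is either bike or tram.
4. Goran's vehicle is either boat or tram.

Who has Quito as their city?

With clues 1–4, Freya and Ines are impossible for the one with city Quito.
That leaves Goran.

Goran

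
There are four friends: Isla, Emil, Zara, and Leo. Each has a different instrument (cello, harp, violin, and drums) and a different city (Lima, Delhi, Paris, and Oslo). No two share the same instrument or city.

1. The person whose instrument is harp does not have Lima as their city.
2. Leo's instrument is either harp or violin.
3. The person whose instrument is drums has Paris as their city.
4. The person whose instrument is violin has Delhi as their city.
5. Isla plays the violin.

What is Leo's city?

With clues 1–3, Paris is impossible for Leo's city.
With clues 1–4, Lima is impossible for Leo's city.
With clues 1–5, Delhi is impossible for Leo's city.
That leaves Oslo.

Oslo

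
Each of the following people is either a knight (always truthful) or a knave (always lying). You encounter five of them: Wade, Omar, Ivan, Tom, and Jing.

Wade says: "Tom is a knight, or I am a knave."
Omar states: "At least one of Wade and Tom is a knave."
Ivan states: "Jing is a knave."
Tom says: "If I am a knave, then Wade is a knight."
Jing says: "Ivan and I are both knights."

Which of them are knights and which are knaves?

Consider Wade. Suppose Wade is a knave.
Then Wade's own statement would have to be false, but it can't be — contradiction.
So Wade is a knight.
With that fixed, Tom's statement is true, so Tom is a knight.
With that fixed, Omar's statement is false, so Omar is a knave.
Consider Ivan. Suppose Ivan is a knave.
Then no assignment of the remaining roles makes every statement match its speaker's type — contradiction.
So Ivan is a knight.
Consider Jing. Suppose Jing is a knight.
Then Ivan's statement comes out false, contradicting Ivan being a knight.
So Jing is a knave.

Wade: knight, Omar: knave, Ivan: knight, Tom: knight, Jing: knave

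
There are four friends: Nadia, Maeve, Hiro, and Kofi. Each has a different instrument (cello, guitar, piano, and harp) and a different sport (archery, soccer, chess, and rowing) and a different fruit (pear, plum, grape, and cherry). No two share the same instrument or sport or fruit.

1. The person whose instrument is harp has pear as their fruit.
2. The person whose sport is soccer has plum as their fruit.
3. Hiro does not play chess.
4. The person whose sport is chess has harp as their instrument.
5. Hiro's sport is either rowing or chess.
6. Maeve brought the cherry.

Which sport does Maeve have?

archery

With clues 1–5, rowing is impossible for Maeve's sport.
With clues 1–6, chess and soccer are impossible for Maeve's sport.
That leaves archery.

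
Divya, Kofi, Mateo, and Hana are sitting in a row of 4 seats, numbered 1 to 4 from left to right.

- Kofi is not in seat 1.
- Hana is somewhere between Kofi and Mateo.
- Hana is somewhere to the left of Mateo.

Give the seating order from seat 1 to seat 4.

Divya, Kofi, Hana, Mateo

From clue 1: Kofi is in {2,3,4}.
From clues 1–2: Hana is in {2,3}.
From clues 1–3: Divya → seat 1, Kofi → seat 2, Hana → seat 3, Mateo → seat 4.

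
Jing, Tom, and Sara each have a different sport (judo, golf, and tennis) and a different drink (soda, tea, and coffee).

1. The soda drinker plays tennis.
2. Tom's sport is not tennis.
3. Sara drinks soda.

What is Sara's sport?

tennis

With clues 1–3, golf and judo are impossible for Sara's sport.
That leaves tennis.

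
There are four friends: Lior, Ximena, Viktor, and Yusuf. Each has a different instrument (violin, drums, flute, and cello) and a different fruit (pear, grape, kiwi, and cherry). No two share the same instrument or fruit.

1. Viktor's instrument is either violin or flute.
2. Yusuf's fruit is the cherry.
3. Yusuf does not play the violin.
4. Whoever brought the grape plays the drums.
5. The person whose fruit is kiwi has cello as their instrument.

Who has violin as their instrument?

Viktor

With clues 1–3, Yusuf is impossible for the one with instrument violin.
With clues 1–5, Lior and Ximena are impossible for the one with instrument violin.
That leaves Viktor.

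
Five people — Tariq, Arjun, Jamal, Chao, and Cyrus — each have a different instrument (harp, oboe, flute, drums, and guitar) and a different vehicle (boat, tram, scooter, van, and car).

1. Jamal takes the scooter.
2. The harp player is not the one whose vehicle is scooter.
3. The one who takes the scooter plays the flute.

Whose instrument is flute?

With clues 1–3, Arjun, Chao, Cyrus, and Tariq are impossible for the one with instrument flute.
That leaves Jamal.

Jamal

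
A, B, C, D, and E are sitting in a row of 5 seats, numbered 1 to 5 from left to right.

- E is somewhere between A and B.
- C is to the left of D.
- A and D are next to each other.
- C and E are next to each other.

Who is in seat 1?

With clue 1, E is ruled out for seat 1.
With clues 1–2, D is ruled out for seat 1.
With clues 1–3, A is ruled out for seat 1.
With clues 1–4, C is ruled out for seat 1.
So seat 1 is B.

B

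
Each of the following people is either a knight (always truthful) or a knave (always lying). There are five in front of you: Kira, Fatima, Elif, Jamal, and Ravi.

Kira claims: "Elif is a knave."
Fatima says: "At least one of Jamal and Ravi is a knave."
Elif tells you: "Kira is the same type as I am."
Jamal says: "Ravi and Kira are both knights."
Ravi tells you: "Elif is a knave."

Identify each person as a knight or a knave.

Kira: knight, Fatima: knave, Elif: knave, Jamal: knight, Ravi: knight

Consider Kira. Suppose Kira is a knave.
Then whichever role Elif has, Elif's statement has the wrong truth value — contradiction.
So Kira is a knight.
Consider Fatima. Suppose Fatima is a knight.
Then no assignment of the remaining roles makes every statement match its speaker's type — contradiction.
So Fatima is a knave.
Consider Elif. Suppose Elif is a knight.
Then Kira's statement comes out false, contradicting Kira being a knight.
So Elif is a knave.
With that fixed, Ravi's statement is true, so Ravi is a knight.
With that fixed, Jamal's statement is true, so Jamal is a knight.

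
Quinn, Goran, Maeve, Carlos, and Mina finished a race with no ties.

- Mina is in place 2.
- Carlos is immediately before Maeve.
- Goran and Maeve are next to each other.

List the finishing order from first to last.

Quinn, Mina, Carlos, Maeve, Goran

From clue 1: Mina → place 2.
From clues 1–2: Maeve is in {4,5}.
From clues 1–3: Quinn → place 1, Carlos → place 3, Maeve → place 4, Goran → place 5.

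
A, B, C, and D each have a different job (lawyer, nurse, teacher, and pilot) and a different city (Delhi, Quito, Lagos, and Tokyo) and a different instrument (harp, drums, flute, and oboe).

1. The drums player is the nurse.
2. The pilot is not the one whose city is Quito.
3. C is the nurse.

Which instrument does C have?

drums

With clues 1–3, flute, harp, and oboe are impossible for C's instrument.
That leaves drums.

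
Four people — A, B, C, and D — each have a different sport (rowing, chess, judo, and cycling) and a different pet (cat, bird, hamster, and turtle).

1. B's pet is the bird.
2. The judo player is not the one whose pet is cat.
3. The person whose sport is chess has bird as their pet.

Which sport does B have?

chess

With clues 1–3, cycling, judo, and rowing are impossible for B's sport.
That leaves chess.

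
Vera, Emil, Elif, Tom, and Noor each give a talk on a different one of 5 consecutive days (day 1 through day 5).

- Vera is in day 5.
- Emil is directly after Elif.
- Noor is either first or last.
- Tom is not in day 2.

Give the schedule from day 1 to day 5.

From clue 1: Vera → day 5.
From clues 1–2: Emil is in {2,3,4}.
From clues 1–3: Noor → day 1.
From clues 1–4: Elif → day 2, Emil → day 3, Tom → day 4.

Noor, Elif, Emil, Tom, Vera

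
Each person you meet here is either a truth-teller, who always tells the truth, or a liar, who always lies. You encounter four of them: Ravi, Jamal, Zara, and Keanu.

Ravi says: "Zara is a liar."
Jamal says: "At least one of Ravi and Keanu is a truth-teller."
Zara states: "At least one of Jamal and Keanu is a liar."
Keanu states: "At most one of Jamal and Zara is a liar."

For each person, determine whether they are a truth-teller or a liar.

Consider Ravi. Suppose Ravi is a liar.
Then no assignment of the remaining roles makes every statement match its speaker's type — contradiction.
So Ravi is a truth-teller.
With that fixed, Jamal's statement is true, so Jamal is a truth-teller.
With that fixed, Keanu's statement is true, so Keanu is a truth-teller.
With that fixed, Zara's statement is false, so Zara is a liar.

Ravi: truth-teller, Jamal: truth-teller, Zara: liar, Keanu: truth-teller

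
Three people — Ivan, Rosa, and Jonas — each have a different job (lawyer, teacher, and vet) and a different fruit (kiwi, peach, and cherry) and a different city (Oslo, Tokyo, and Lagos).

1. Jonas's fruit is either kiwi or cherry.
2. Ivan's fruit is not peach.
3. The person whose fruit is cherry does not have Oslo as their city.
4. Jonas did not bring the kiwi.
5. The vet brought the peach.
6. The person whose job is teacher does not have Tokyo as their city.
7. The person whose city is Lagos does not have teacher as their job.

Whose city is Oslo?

With clues 1–4, Jonas is impossible for the one with city Oslo.
With clues 1–7, Rosa is impossible for the one with city Oslo.
That leaves Ivan.

Ivan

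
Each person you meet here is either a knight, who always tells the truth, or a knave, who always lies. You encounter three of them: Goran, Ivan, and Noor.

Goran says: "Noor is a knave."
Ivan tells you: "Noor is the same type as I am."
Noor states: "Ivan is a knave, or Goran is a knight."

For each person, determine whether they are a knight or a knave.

Consider Goran. Suppose Goran is a knight.
Then no assignment of the remaining roles makes every statement match its speaker's type — contradiction.
So Goran is a knave.
Consider Ivan. Suppose Ivan is a knight.
Then no assignment of the remaining roles makes every statement match its speaker's type — contradiction.
So Ivan is a knave.
With that fixed, Noor's statement is true, so Noor is a knight.

Goran: knave, Ivan: knave, Noor: knight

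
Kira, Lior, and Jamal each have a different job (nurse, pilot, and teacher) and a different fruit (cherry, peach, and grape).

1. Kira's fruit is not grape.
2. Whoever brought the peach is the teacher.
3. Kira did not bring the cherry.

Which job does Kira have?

teacher

With clues 1–3, nurse and pilot are impossible for Kira's job.
That leaves teacher.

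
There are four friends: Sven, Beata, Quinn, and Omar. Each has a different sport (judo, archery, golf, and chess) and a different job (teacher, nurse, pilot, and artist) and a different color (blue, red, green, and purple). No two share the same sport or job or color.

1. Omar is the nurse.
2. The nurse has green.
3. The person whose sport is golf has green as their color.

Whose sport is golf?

Omar

With clues 1–3, Beata, Quinn, and Sven are impossible for the one with sport golf.
That leaves Omar.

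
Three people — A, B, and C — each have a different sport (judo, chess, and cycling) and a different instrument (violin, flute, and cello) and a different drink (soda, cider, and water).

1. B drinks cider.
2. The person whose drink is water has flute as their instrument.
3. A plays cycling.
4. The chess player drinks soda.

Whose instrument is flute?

A

With clues 1–2, B is impossible for the one with instrument flute.
With clues 1–4, C is impossible for the one with instrument flute.
That leaves A.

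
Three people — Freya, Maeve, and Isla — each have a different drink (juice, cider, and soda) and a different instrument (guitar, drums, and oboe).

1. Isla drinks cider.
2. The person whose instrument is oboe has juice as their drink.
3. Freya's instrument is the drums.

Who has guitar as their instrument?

Isla

With clues 1–3, Freya and Maeve are impossible for the one with instrument guitar.
That leaves Isla.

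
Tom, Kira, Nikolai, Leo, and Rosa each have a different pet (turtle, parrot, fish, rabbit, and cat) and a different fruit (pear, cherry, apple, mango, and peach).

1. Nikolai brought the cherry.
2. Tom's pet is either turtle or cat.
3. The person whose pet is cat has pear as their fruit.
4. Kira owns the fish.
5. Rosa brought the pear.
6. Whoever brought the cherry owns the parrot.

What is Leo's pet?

With clues 1–4, fish is impossible for Leo's pet.
With clues 1–5, cat and turtle are impossible for Leo's pet.
With clues 1–6, parrot is impossible for Leo's pet.
That leaves rabbit.

rabbit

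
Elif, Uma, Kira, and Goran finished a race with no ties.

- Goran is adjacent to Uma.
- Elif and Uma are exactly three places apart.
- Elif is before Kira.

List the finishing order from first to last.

From clues 1–2: Elif is in {1,4}.
From clues 1–3: Elif → place 1, Kira → place 2, Goran → place 3, Uma → place 4.

Elif, Kira, Goran, Uma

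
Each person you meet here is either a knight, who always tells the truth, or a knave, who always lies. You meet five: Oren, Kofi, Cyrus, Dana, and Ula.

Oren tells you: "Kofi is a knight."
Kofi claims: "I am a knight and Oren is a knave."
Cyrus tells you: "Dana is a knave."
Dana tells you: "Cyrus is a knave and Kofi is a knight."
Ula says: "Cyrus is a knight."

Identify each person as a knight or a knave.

Oren: knave, Kofi: knave, Cyrus: knight, Dana: knave, Ula: knight

Consider Oren. Suppose Oren is a knight.
Then no assignment of the remaining roles makes every statement match its speaker's type — contradiction.
So Oren is a knave.
Consider Kofi. Suppose Kofi is a knight.
Then Oren's statement comes out true, contradicting Oren being a knave.
So Kofi is a knave.
With that fixed, Dana's statement is false, so Dana is a knave.
With that fixed, Cyrus's statement is true, so Cyrus is a knight.
With that fixed, Ula's statement is true, so Ula is a knight.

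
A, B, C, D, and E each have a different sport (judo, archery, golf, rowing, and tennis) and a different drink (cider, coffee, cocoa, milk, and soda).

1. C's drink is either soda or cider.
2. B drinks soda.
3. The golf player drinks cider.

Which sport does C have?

golf

With clues 1–3, archery, judo, rowing, and tennis are impossible for C's sport.
That leaves golf.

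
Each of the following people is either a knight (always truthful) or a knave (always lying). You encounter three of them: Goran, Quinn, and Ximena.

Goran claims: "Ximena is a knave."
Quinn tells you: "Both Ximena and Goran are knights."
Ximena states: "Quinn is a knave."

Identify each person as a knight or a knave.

Goran: knave, Quinn: knave, Ximena: knight

Consider Goran. Suppose Goran is a knight.
Then no assignment of the remaining roles makes every statement match its speaker's type — contradiction.
So Goran is a knave.
With that fixed, Quinn's statement is false, so Quinn is a knave.
With that fixed, Ximena's statement is true, so Ximena is a knight.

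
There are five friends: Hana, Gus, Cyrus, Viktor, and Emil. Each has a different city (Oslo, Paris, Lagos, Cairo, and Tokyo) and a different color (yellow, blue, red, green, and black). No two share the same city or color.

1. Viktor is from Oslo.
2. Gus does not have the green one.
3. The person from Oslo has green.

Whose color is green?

With clues 1–2, Gus is impossible for the one with color green.
With clues 1–3, Cyrus, Emil, and Hana are impossible for the one with color green.
That leaves Viktor.

Viktor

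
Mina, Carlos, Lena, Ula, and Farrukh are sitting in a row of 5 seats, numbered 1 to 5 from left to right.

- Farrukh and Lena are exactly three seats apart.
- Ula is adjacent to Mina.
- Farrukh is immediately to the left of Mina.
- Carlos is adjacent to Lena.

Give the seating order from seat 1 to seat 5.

Farrukh, Mina, Ula, Lena, Carlos

From clue 1: Lena is in {1,2,4,5}.
From clues 1–2: Carlos is in {1,5}.
From clues 1–3: Mina is in {2,3}.
From clues 1–4: Farrukh → seat 1, Mina → seat 2, Ula → seat 3, Lena → seat 4, Carlos → seat 5.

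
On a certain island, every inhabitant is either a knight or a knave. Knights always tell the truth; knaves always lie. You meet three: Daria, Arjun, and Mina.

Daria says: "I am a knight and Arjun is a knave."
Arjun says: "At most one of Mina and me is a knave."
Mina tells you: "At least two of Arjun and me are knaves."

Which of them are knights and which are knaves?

Daria: knave, Arjun: knight, Mina: knave

Consider Daria. Suppose Daria is a knight.
Then no assignment of the remaining roles makes every statement match its speaker's type — contradiction.
So Daria is a knave.
Consider Arjun. Suppose Arjun is a knave.
Then whichever role Mina has, Mina's statement has the wrong truth value — contradiction.
So Arjun is a knight.
With that fixed, Mina's statement is false, so Mina is a knave.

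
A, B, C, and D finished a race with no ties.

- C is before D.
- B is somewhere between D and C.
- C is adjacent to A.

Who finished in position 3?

With clues 1–2, C is ruled out for place 3.
With clues 1–3, A and D are ruled out for place 3.
So place 3 is B.

B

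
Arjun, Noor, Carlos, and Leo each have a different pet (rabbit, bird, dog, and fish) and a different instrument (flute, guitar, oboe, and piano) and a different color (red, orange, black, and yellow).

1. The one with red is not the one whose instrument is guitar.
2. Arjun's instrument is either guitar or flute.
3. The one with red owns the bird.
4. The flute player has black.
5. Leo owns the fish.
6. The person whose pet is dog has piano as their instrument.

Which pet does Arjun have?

rabbit

With clues 1–4, bird is impossible for Arjun's pet.
With clues 1–5, fish is impossible for Arjun's pet.
With clues 1–6, dog is impossible for Arjun's pet.
That leaves rabbit.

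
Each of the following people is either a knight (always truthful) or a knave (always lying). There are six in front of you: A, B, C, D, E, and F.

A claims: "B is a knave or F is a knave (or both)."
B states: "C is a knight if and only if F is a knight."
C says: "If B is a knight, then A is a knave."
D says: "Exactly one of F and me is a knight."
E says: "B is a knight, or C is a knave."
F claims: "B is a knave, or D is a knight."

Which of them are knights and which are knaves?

Consider A. Suppose A is a knave.
Then no assignment of the remaining roles makes every statement match its speaker's type — contradiction.
So A is a knight.
Consider B. Suppose B is a knave.
Then no assignment of the remaining roles makes every statement match its speaker's type — contradiction.
So B is a knight.
With that fixed, C's statement is false, so C is a knave.
With that fixed, E's statement is true, so E is a knight.
Consider D. Suppose D is a knight.
Then no assignment of the remaining roles makes every statement match its speaker's type — contradiction.
So D is a knave.
With that fixed, F's statement is false, so F is a knave.

A: knight, B: knight, C: knave, D: knave, E: knight, F: knave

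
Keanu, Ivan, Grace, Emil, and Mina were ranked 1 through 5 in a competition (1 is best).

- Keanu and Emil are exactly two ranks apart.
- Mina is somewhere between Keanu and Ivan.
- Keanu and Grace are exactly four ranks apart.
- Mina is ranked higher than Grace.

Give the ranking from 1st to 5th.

Keanu, Mina, Emil, Ivan, Grace

From clues 1–2: Mina is in {2,3,4}.
From clues 1–3: Emil → rank 3.
From clues 1–4: Keanu → rank 1, Mina → rank 2, Ivan → rank 4, Grace → rank 5.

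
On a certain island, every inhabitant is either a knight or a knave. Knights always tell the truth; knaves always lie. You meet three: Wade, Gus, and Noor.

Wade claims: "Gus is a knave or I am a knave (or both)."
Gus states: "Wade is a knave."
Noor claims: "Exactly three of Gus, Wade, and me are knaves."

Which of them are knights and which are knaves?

Wade: knight, Gus: knave, Noor: knave

Consider Wade. Suppose Wade is a knave.
Then Wade's own statement would have to be false, but it can't be — contradiction.
So Wade is a knight.
With that fixed, Gus's statement is false, so Gus is a knave.
With that fixed, Noor's statement is false, so Noor is a knave.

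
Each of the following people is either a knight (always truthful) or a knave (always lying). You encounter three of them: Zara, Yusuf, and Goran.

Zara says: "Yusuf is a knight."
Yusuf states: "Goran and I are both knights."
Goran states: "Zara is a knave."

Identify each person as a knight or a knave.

Zara: knave, Yusuf: knave, Goran: knight

Consider Zara. Suppose Zara is a knight.
Then no assignment of the remaining roles makes every statement match its speaker's type — contradiction.
So Zara is a knave.
With that fixed, Goran's statement is true, so Goran is a knight.
Consider Yusuf. Suppose Yusuf is a knight.
Then Zara's statement comes out true, contradicting Zara being a knave.
So Yusuf is a knave.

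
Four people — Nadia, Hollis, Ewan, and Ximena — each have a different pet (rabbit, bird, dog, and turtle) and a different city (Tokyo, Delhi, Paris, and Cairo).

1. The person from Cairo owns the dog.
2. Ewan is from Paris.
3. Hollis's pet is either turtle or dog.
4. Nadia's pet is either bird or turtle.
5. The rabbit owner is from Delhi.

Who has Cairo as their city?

With clues 1–2, Ewan is impossible for the one with city Cairo.
With clues 1–4, Nadia is impossible for the one with city Cairo.
With clues 1–5, Ximena is impossible for the one with city Cairo.
That leaves Hollis.

Hollis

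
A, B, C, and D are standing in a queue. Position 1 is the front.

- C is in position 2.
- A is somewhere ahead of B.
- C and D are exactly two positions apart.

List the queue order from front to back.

A, C, B, D

From clue 1: C → position 2.
From clues 1–2: A is in {1,3}.
From clues 1–3: A → position 1, B → position 3, D → position 4.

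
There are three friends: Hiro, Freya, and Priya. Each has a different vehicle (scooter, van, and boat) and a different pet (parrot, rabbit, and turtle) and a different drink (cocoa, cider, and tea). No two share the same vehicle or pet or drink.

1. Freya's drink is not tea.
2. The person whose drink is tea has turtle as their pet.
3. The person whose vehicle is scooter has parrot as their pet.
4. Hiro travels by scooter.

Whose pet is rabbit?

With clues 1–4, Hiro and Priya are impossible for the one with pet rabbit.
That leaves Freya.

Freya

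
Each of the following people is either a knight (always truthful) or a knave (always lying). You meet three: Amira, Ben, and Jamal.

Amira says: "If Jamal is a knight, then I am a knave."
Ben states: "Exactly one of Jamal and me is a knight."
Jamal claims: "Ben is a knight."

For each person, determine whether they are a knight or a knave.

Amira: knight, Ben: knave, Jamal: knave

Consider Amira. Suppose Amira is a knave.
Then Amira's own statement would have to be false, but it can't be — contradiction.
So Amira is a knight.
Consider Ben. Suppose Ben is a knight.
Then no assignment of the remaining roles makes every statement match its speaker's type — contradiction.
So Ben is a knave.
With that fixed, Jamal's statement is false, so Jamal is a knave.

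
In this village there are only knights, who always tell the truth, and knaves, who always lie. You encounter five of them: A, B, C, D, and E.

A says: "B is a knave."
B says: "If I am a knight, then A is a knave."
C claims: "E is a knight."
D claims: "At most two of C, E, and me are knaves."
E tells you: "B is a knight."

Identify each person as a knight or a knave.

Consider A. Suppose A is a knight.
Then whichever role B has, B's statement has the wrong truth value — contradiction.
So A is a knave.
With that fixed, B's statement is true, so B is a knight.
With that fixed, E's statement is true, so E is a knight.
With that fixed, C's statement is true, so C is a knight.
With that fixed, D's statement is true, so D is a knight.

A: knave, B: knight, C: knight, D: knight, E: knight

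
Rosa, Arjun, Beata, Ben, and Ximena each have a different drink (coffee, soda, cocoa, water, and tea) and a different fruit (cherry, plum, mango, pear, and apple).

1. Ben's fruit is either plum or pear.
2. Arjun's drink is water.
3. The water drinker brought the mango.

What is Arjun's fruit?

mango

With clues 1–3, apple, cherry, pear, and plum are impossible for Arjun's fruit.
That leaves mango.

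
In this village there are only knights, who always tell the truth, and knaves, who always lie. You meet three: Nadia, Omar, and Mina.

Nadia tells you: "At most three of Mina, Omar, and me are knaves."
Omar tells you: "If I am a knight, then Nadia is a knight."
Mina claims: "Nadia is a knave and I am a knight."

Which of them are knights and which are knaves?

Regardless of anyone's role, Nadia's statement is true, so Nadia is a knight.
With that fixed, Omar's statement is true, so Omar is a knight.
With that fixed, Mina's statement is false, so Mina is a knave.

Nadia: knight, Omar: knight, Mina: knave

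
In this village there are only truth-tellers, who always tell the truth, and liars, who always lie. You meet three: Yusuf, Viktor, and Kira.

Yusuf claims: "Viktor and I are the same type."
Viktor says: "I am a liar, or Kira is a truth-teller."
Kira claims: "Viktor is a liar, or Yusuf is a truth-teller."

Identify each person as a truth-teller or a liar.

Consider Yusuf. Suppose Yusuf is a liar.
Then no assignment of the remaining roles makes every statement match its speaker's type — contradiction.
So Yusuf is a truth-teller.
With that fixed, Kira's statement is true, so Kira is a truth-teller.
With that fixed, Viktor's statement is true, so Viktor is a truth-teller.

Yusuf: truth-teller, Viktor: truth-teller, Kira: truth-teller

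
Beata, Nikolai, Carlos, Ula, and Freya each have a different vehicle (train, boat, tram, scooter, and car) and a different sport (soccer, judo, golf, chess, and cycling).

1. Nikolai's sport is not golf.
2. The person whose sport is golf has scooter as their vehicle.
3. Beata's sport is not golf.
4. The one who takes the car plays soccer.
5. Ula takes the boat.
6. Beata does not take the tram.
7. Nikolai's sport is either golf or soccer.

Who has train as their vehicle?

Beata

With clues 1–5, Ula is impossible for the one with vehicle train.
With clues 1–7, Carlos, Freya, and Nikolai are impossible for the one with vehicle train.
That leaves Beata.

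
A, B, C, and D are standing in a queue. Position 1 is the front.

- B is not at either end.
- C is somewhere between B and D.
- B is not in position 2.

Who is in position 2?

With clues 1–2, A and D are ruled out for position 2.
With clues 1–3, B is ruled out for position 2.
So position 2 is C.

C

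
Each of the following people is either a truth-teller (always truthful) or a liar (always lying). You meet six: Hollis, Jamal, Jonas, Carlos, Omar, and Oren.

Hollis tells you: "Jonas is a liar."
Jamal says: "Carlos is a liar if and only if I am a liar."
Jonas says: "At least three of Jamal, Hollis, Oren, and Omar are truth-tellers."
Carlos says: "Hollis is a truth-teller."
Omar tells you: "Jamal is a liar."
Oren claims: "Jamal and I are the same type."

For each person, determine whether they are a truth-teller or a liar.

Consider Hollis. Suppose Hollis is a liar.
Then no assignment of the remaining roles makes every statement match its speaker's type — contradiction.
So Hollis is a truth-teller.
With that fixed, Carlos's statement is true, so Carlos is a truth-teller.
Consider Jamal. Suppose Jamal is a liar.
Then whichever role Oren has, Oren's statement has the wrong truth value — contradiction.
So Jamal is a truth-teller.
With that fixed, Omar's statement is false, so Omar is a liar.
Consider Jonas. Suppose Jonas is a truth-teller.
Then Hollis's statement comes out false, contradicting Hollis being a truth-teller.
So Jonas is a liar.
Consider Oren. Suppose Oren is a truth-teller.
Then Jonas's statement comes out true, contradicting Jonas being a liar.
So Oren is a liar.

Hollis: truth-teller, Jamal: truth-teller, Jonas: liar, Carlos: truth-teller, Omar: liar, Oren: liar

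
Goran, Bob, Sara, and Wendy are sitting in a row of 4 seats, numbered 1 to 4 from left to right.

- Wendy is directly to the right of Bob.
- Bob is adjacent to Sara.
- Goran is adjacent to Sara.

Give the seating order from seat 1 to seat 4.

From clue 1: Bob is in {1,2,3}.
From clues 1–2: Goran is in {1,4}.
From clues 1–3: Goran → seat 1, Sara → seat 2, Bob → seat 3, Wendy → seat 4.

Goran, Sara, Bob, Wendy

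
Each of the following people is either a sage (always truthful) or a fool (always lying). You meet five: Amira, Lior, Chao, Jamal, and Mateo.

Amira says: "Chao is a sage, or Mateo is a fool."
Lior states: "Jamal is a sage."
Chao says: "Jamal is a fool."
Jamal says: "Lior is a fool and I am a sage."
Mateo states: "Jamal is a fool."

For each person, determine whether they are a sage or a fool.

Amira: sage, Lior: fool, Chao: sage, Jamal: fool, Mateo: sage

Consider Amira. Suppose Amira is a fool.
Then no assignment of the remaining roles makes every statement match its speaker's type — contradiction.
So Amira is a sage.
Consider Lior. Suppose Lior is a sage.
Then no assignment of the remaining roles makes every statement match its speaker's type — contradiction.
So Lior is a fool.
Consider Chao. Suppose Chao is a fool.
Then no assignment of the remaining roles makes every statement match its speaker's type — contradiction.
So Chao is a sage.
Consider Jamal. Suppose Jamal is a sage.
Then Lior's statement comes out true, contradicting Lior being a fool.
So Jamal is a fool.
With that fixed, Mateo's statement is true, so Mateo is a sage.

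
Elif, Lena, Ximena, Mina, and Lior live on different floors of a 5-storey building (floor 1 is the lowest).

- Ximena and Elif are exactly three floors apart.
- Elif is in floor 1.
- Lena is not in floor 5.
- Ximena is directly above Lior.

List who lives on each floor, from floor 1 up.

Elif, Lena, Lior, Ximena, Mina

From clue 1: Elif is in {1,2,4,5}.
From clues 1–2: Elif → floor 1, Ximena → floor 4.
From clues 1–3: Lena is in {2,3}.
From clues 1–4: Lena → floor 2, Lior → floor 3, Mina → floor 5.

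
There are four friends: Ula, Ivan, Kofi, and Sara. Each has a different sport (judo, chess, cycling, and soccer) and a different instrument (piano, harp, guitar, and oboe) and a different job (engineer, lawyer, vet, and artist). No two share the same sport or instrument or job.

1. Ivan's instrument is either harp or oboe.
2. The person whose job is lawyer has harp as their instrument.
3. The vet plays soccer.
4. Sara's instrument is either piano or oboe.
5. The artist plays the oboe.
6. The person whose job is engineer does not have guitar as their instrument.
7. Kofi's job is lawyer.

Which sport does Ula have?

soccer

With clues 1–7, chess, cycling, and judo are impossible for Ula's sport.
That leaves soccer.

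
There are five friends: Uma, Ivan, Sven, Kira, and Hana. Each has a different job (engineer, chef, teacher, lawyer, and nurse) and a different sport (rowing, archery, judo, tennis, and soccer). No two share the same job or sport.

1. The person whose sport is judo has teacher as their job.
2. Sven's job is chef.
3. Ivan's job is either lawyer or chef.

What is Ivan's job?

With clues 1–2, chef is impossible for Ivan's job.
With clues 1–3, engineer, nurse, and teacher are impossible for Ivan's job.
That leaves lawyer.

lawyer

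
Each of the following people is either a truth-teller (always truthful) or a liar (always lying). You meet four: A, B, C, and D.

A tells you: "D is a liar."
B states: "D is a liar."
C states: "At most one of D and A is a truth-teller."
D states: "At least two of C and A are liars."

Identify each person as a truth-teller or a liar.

A: truth-teller, B: truth-teller, C: truth-teller, D: liar

Consider A. Suppose A is a liar.
Then no assignment of the remaining roles makes every statement match its speaker's type — contradiction.
So A is a truth-teller.
With that fixed, D's statement is false, so D is a liar.
With that fixed, B's statement is true, so B is a truth-teller.
With that fixed, C's statement is true, so C is a truth-teller.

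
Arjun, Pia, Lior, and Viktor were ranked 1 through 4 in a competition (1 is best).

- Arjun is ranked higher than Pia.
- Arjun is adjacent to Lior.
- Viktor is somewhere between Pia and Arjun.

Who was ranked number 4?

Pia

With clue 1, Arjun is ruled out for rank 4.
With clues 1–2, Lior is ruled out for rank 4.
With clues 1–3, Viktor is ruled out for rank 4.
So rank 4 is Pia.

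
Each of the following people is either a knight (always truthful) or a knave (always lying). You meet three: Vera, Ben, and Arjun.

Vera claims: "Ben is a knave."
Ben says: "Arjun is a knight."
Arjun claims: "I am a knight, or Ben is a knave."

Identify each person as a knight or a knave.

Consider Vera. Suppose Vera is a knight.
Then no assignment of the remaining roles makes every statement match its speaker's type — contradiction.
So Vera is a knave.
Consider Ben. Suppose Ben is a knave.
Then Vera's statement comes out true, contradicting Vera being a knave.
So Ben is a knight.
Consider Arjun. Suppose Arjun is a knave.
Then Ben's statement comes out false, contradicting Ben being a knight.
So Arjun is a knight.

Vera: knave, Ben: knight, Arjun: knight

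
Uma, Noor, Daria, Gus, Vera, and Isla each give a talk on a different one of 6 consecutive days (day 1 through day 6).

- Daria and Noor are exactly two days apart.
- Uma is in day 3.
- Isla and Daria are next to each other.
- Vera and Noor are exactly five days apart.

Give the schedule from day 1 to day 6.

Vera, Gus, Uma, Daria, Isla, Noor

From clues 1–2: Uma → day 3.
From clues 1–3: Isla is in {1,5}.
From clues 1–4: Vera → day 1, Gus → day 2, Daria → day 4, Isla → day 5, Noor → day 6.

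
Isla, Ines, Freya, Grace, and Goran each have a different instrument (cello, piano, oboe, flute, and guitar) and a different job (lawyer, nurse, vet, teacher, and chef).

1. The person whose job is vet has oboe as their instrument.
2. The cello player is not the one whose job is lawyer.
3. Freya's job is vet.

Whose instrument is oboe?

With clues 1–3, Goran, Grace, Ines, and Isla are impossible for the one with instrument oboe.
That leaves Freya.

Freya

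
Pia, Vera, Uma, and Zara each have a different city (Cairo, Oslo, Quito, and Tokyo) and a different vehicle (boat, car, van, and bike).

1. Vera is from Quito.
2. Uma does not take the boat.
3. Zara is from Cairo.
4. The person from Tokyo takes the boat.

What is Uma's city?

Oslo

Clue 1 rules out Quito for Uma's city.
With clues 1–3, Cairo is impossible for Uma's city.
With clues 1–4, Tokyo is impossible for Uma's city.
That leaves Oslo.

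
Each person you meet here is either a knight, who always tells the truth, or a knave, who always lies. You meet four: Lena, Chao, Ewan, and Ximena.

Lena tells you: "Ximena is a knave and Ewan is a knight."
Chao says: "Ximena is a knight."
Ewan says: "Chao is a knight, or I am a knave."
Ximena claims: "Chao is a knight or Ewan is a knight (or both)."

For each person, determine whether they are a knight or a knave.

Lena: knave, Chao: knight, Ewan: knight, Ximena: knight

Consider Lena. Suppose Lena is a knight.
Then no assignment of the remaining roles makes every statement match its speaker's type — contradiction.
So Lena is a knave.
Consider Chao. Suppose Chao is a knave.
Then whichever role Ewan has, Ewan's statement has the wrong truth value — contradiction.
So Chao is a knight.
With that fixed, Ewan's statement is true, so Ewan is a knight.
With that fixed, Ximena's statement is true, so Ximena is a knight.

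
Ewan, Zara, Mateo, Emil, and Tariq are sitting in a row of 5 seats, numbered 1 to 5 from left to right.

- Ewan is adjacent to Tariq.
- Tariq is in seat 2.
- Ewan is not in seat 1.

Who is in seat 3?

With clues 1–2, Tariq is ruled out for seat 3.
With clues 1–3, Emil, Mateo, and Zara are ruled out for seat 3.
So seat 3 is Ewan.

Ewan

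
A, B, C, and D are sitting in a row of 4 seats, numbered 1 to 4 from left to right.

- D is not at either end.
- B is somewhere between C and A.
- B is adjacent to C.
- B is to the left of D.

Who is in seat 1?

C

With clue 1, D is ruled out for seat 1.
With clues 1–2, B is ruled out for seat 1.
With clues 1–4, A is ruled out for seat 1.
So seat 1 is C.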